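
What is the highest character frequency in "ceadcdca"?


Input: ceadcdca
Character counts:
  'a': 2
  'c': 3
  'd': 2
  'e': 1
Maximum frequency: 3

3


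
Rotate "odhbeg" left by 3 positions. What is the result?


Input: "odhbeg", rotate left by 3
First 3 characters: "odh"
Remaining characters: "beg"
Concatenate remaining + first: "beg" + "odh" = "begodh"

begodh


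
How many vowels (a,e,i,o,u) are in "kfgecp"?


Input: kfgecp
Checking each character:
  'k' at position 0: consonant
  'f' at position 1: consonant
  'g' at position 2: consonant
  'e' at position 3: vowel (running total: 1)
  'c' at position 4: consonant
  'p' at position 5: consonant
Total vowels: 1

1


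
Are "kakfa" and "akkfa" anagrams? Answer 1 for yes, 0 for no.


Strings: "kakfa", "akkfa"
Sorted first:  aafkk
Sorted second: aafkk
Sorted forms match => anagrams

1


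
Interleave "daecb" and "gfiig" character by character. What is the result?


Interleaving "daecb" and "gfiig":
  Position 0: 'd' from first, 'g' from second => "dg"
  Position 1: 'a' from first, 'f' from second => "af"
  Position 2: 'e' from first, 'i' from second => "ei"
  Position 3: 'c' from first, 'i' from second => "ci"
  Position 4: 'b' from first, 'g' from second => "bg"
Result: dgafeicibg

dgafeicibg


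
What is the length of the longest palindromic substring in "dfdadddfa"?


Input: "dfdadddfa"
Checking substrings for palindromes:
  [0:3] "dfd" (len 3) => palindrome
  [2:5] "dad" (len 3) => palindrome
  [4:7] "ddd" (len 3) => palindrome
  [4:6] "dd" (len 2) => palindrome
  [5:7] "dd" (len 2) => palindrome
Longest palindromic substring: "dfd" with length 3

3


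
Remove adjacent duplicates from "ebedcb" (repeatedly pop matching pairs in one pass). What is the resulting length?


Input: ebedcb
Stack-based adjacent duplicate removal:
  Read 'e': push. Stack: e
  Read 'b': push. Stack: eb
  Read 'e': push. Stack: ebe
  Read 'd': push. Stack: ebed
  Read 'c': push. Stack: ebedc
  Read 'b': push. Stack: ebedcb
Final stack: "ebedcb" (length 6)

6


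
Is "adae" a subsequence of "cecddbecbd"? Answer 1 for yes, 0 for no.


Check if "adae" is a subsequence of "cecddbecbd"
Greedy scan:
  Position 0 ('c'): no match needed
  Position 1 ('e'): no match needed
  Position 2 ('c'): no match needed
  Position 3 ('d'): no match needed
  Position 4 ('d'): no match needed
  Position 5 ('b'): no match needed
  Position 6 ('e'): no match needed
  Position 7 ('c'): no match needed
  Position 8 ('b'): no match needed
  Position 9 ('d'): no match needed
Only matched 0/4 characters => not a subsequence

0


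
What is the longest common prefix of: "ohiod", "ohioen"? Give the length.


Words: ohiod, ohioen
  Position 0: all 'o' => match
  Position 1: all 'h' => match
  Position 2: all 'i' => match
  Position 3: all 'o' => match
  Position 4: ('d', 'e') => mismatch, stop
LCP = "ohio" (length 4)

4


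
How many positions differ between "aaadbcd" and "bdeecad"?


Comparing "aaadbcd" and "bdeecad" position by position:
  Position 0: 'a' vs 'b' => DIFFER
  Position 1: 'a' vs 'd' => DIFFER
  Position 2: 'a' vs 'e' => DIFFER
  Position 3: 'd' vs 'e' => DIFFER
  Position 4: 'b' vs 'c' => DIFFER
  Position 5: 'c' vs 'a' => DIFFER
  Position 6: 'd' vs 'd' => same
Positions that differ: 6

6


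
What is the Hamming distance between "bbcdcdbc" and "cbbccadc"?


Comparing "bbcdcdbc" and "cbbccadc" position by position:
  Position 0: 'b' vs 'c' => differ
  Position 1: 'b' vs 'b' => same
  Position 2: 'c' vs 'b' => differ
  Position 3: 'd' vs 'c' => differ
  Position 4: 'c' vs 'c' => same
  Position 5: 'd' vs 'a' => differ
  Position 6: 'b' vs 'd' => differ
  Position 7: 'c' vs 'c' => same
Total differences (Hamming distance): 5

5


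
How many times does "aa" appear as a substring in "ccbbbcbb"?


Searching for "aa" in "ccbbbcbb"
Scanning each position:
  Position 0: "cc" => no
  Position 1: "cb" => no
  Position 2: "bb" => no
  Position 3: "bb" => no
  Position 4: "bc" => no
  Position 5: "cb" => no
  Position 6: "bb" => no
Total occurrences: 0

0


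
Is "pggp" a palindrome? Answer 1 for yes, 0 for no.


Input: pggp
Reversed: pggp
  Compare pos 0 ('p') with pos 3 ('p'): match
  Compare pos 1 ('g') with pos 2 ('g'): match
Result: palindrome

1


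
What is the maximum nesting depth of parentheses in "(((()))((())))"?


Input: "(((()))((())))"
Tracking depth:
  Position 0 '(': depth becomes 1
  Position 1 '(': depth becomes 2
  Position 2 '(': depth becomes 3
  Position 3 '(': depth becomes 4
  Position 4 ')': depth becomes 3
  Position 5 ')': depth becomes 2
  Position 6 ')': depth becomes 1
  Position 7 '(': depth becomes 2
  Position 8 '(': depth becomes 3
  Position 9 '(': depth becomes 4
  Position 10 ')': depth becomes 3
  Position 11 ')': depth becomes 2
  Position 12 ')': depth becomes 1
  Position 13 ')': depth becomes 0
Maximum depth reached: 4

4


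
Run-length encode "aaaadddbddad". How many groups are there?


Input: aaaadddbddad
Scanning for consecutive runs:
  Group 1: 'a' x 4 (positions 0-3)
  Group 2: 'd' x 3 (positions 4-6)
  Group 3: 'b' x 1 (positions 7-7)
  Group 4: 'd' x 2 (positions 8-9)
  Group 5: 'a' x 1 (positions 10-10)
  Group 6: 'd' x 1 (positions 11-11)
Total groups: 6

6


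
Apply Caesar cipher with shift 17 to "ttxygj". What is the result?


Caesar cipher: shift "ttxygj" by 17
  't' (pos 19) + 17 = pos 10 = 'k'
  't' (pos 19) + 17 = pos 10 = 'k'
  'x' (pos 23) + 17 = pos 14 = 'o'
  'y' (pos 24) + 17 = pos 15 = 'p'
  'g' (pos 6) + 17 = pos 23 = 'x'
  'j' (pos 9) + 17 = pos 0 = 'a'
Result: kkopxa

kkopxa


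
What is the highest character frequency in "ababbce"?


Input: ababbce
Character counts:
  'a': 2
  'b': 3
  'c': 1
  'e': 1
Maximum frequency: 3

3


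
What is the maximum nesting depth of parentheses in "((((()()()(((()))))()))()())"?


Input: "((((()()()(((()))))()))()())"
Tracking depth:
  Position 0 '(': depth becomes 1
  Position 1 '(': depth becomes 2
  Position 2 '(': depth becomes 3
  Position 3 '(': depth becomes 4
  Position 4 '(': depth becomes 5
  Position 5 ')': depth becomes 4
  Position 6 '(': depth becomes 5
  Position 7 ')': depth becomes 4
  Position 8 '(': depth becomes 5
  Position 9 ')': depth becomes 4
  Position 10 '(': depth becomes 5
  Position 11 '(': depth becomes 6
  Position 12 '(': depth becomes 7
  Position 13 '(': depth becomes 8
  Position 14 ')': depth becomes 7
  Position 15 ')': depth becomes 6
  Position 16 ')': depth becomes 5
  Position 17 ')': depth becomes 4
  Position 18 ')': depth becomes 3
  Position 19 '(': depth becomes 4
  Position 20 ')': depth becomes 3
  Position 21 ')': depth becomes 2
  Position 22 ')': depth becomes 1
  Position 23 '(': depth becomes 2
  Position 24 ')': depth becomes 1
  Position 25 '(': depth becomes 2
  Position 26 ')': depth becomes 1
  Position 27 ')': depth becomes 0
Maximum depth reached: 8

8


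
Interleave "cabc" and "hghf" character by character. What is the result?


Interleaving "cabc" and "hghf":
  Position 0: 'c' from first, 'h' from second => "ch"
  Position 1: 'a' from first, 'g' from second => "ag"
  Position 2: 'b' from first, 'h' from second => "bh"
  Position 3: 'c' from first, 'f' from second => "cf"
Result: chagbhcf

chagbhcf


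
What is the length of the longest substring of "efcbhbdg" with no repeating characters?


Input: "efcbhbdg"
Sliding window (track last position of each char):
  Position 0 ('e'): window [0,0] length 1 -- new best
  Position 1 ('f'): window [0,1] length 2 -- new best
  Position 2 ('c'): window [0,2] length 3 -- new best
  Position 3 ('b'): window [0,3] length 4 -- new best
  Position 4 ('h'): window [0,4] length 5 -- new best
  Position 5 ('b'): repeat (last at 3), move window start to 4
  Position 5 ('b'): window [4,5] length 2
  Position 6 ('d'): window [4,6] length 3
  Position 7 ('g'): window [4,7] length 4
Longest substring with no repeats: "efcbh" with length 5

5


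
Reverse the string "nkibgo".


Input: nkibgo
Reading characters right to left:
  Position 5: 'o'
  Position 4: 'g'
  Position 3: 'b'
  Position 2: 'i'
  Position 1: 'k'
  Position 0: 'n'
Reversed: ogbikn

ogbikn


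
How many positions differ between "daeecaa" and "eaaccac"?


Comparing "daeecaa" and "eaaccac" position by position:
  Position 0: 'd' vs 'e' => DIFFER
  Position 1: 'a' vs 'a' => same
  Position 2: 'e' vs 'a' => DIFFER
  Position 3: 'e' vs 'c' => DIFFER
  Position 4: 'c' vs 'c' => same
  Position 5: 'a' vs 'a' => same
  Position 6: 'a' vs 'c' => DIFFER
Positions that differ: 4

4


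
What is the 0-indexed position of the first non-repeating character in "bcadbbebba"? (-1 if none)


Input: bcadbbebba
Character frequencies:
  'a': 2
  'b': 5
  'c': 1
  'd': 1
  'e': 1
Scanning left to right for freq == 1:
  Position 0 ('b'): freq=5, skip
  Position 1 ('c'): unique! => answer = 1

1


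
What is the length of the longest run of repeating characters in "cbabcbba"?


Input: "cbabcbba"
Scanning for longest run:
  Position 1 ('b'): new char, reset run to 1
  Position 2 ('a'): new char, reset run to 1
  Position 3 ('b'): new char, reset run to 1
  Position 4 ('c'): new char, reset run to 1
  Position 5 ('b'): new char, reset run to 1
  Position 6 ('b'): continues run of 'b', length=2
  Position 7 ('a'): new char, reset run to 1
Longest run: 'b' with length 2

2


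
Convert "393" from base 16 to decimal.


Input: "393" in base 16
Positional expansion:
  Digit '3' (value 3) x 16^2 = 768
  Digit '9' (value 9) x 16^1 = 144
  Digit '3' (value 3) x 16^0 = 3
Sum = 915

915


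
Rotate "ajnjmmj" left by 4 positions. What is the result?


Input: "ajnjmmj", rotate left by 4
First 4 characters: "ajnj"
Remaining characters: "mmj"
Concatenate remaining + first: "mmj" + "ajnj" = "mmjajnj"

mmjajnj


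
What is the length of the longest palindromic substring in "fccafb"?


Input: "fccafb"
Checking substrings for palindromes:
  [1:3] "cc" (len 2) => palindrome
Longest palindromic substring: "cc" with length 2

2


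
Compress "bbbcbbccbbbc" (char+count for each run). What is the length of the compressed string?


Input: bbbcbbccbbbc
Runs:
  'b' x 3 => "b3"
  'c' x 1 => "c1"
  'b' x 2 => "b2"
  'c' x 2 => "c2"
  'b' x 3 => "b3"
  'c' x 1 => "c1"
Compressed: "b3c1b2c2b3c1"
Compressed length: 12

12


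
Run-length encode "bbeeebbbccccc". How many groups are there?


Input: bbeeebbbccccc
Scanning for consecutive runs:
  Group 1: 'b' x 2 (positions 0-1)
  Group 2: 'e' x 3 (positions 2-4)
  Group 3: 'b' x 3 (positions 5-7)
  Group 4: 'c' x 5 (positions 8-12)
Total groups: 4

4


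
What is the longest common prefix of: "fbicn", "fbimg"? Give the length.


Words: fbicn, fbimg
  Position 0: all 'f' => match
  Position 1: all 'b' => match
  Position 2: all 'i' => match
  Position 3: ('c', 'm') => mismatch, stop
LCP = "fbi" (length 3)

3


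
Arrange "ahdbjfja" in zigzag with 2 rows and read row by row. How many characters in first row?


Zigzag "ahdbjfja" into 2 rows:
Placing characters:
  'a' => row 0
  'h' => row 1
  'd' => row 0
  'b' => row 1
  'j' => row 0
  'f' => row 1
  'j' => row 0
  'a' => row 1
Rows:
  Row 0: "adjj"
  Row 1: "hbfa"
First row length: 4

4


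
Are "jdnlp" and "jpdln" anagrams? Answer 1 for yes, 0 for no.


Strings: "jdnlp", "jpdln"
Sorted first:  djlnp
Sorted second: djlnp
Sorted forms match => anagrams

1


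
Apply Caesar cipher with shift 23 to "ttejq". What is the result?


Caesar cipher: shift "ttejq" by 23
  't' (pos 19) + 23 = pos 16 = 'q'
  't' (pos 19) + 23 = pos 16 = 'q'
  'e' (pos 4) + 23 = pos 1 = 'b'
  'j' (pos 9) + 23 = pos 6 = 'g'
  'q' (pos 16) + 23 = pos 13 = 'n'
Result: qqbgn

qqbgn


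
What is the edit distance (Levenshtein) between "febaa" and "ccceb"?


Computing edit distance: "febaa" -> "ccceb"
DP table:
           c    c    c    e    b
      0    1    2    3    4    5
  f   1    1    2    3    4    5
  e   2    2    2    3    3    4
  b   3    3    3    3    4    3
  a   4    4    4    4    4    4
  a   5    5    5    5    5    5
Edit distance = dp[5][5] = 5

5


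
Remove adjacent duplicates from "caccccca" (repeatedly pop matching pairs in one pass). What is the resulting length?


Input: caccccca
Stack-based adjacent duplicate removal:
  Read 'c': push. Stack: c
  Read 'a': push. Stack: ca
  Read 'c': push. Stack: cac
  Read 'c': matches stack top 'c' => pop. Stack: ca
  Read 'c': push. Stack: cac
  Read 'c': matches stack top 'c' => pop. Stack: ca
  Read 'c': push. Stack: cac
  Read 'a': push. Stack: caca
Final stack: "caca" (length 4)

4


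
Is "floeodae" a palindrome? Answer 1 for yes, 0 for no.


Input: floeodae
Reversed: eadoeolf
  Compare pos 0 ('f') with pos 7 ('e'): MISMATCH
  Compare pos 1 ('l') with pos 6 ('a'): MISMATCH
  Compare pos 2 ('o') with pos 5 ('d'): MISMATCH
  Compare pos 3 ('e') with pos 4 ('o'): MISMATCH
Result: not a palindrome

0


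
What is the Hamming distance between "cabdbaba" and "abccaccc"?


Comparing "cabdbaba" and "abccaccc" position by position:
  Position 0: 'c' vs 'a' => differ
  Position 1: 'a' vs 'b' => differ
  Position 2: 'b' vs 'c' => differ
  Position 3: 'd' vs 'c' => differ
  Position 4: 'b' vs 'a' => differ
  Position 5: 'a' vs 'c' => differ
  Position 6: 'b' vs 'c' => differ
  Position 7: 'a' vs 'c' => differ
Total differences (Hamming distance): 8

8


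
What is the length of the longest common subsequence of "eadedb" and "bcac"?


LCS of "eadedb" and "bcac"
DP table:
           b    c    a    c
      0    0    0    0    0
  e   0    0    0    0    0
  a   0    0    0    1    1
  d   0    0    0    1    1
  e   0    0    0    1    1
  d   0    0    0    1    1
  b   0    1    1    1    1
LCS length = dp[6][4] = 1

1


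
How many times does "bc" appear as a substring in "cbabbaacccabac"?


Searching for "bc" in "cbabbaacccabac"
Scanning each position:
  Position 0: "cb" => no
  Position 1: "ba" => no
  Position 2: "ab" => no
  Position 3: "bb" => no
  Position 4: "ba" => no
  Position 5: "aa" => no
  Position 6: "ac" => no
  Position 7: "cc" => no
  Position 8: "cc" => no
  Position 9: "ca" => no
  Position 10: "ab" => no
  Position 11: "ba" => no
  Position 12: "ac" => no
Total occurrences: 0

0


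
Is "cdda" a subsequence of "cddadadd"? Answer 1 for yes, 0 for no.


Check if "cdda" is a subsequence of "cddadadd"
Greedy scan:
  Position 0 ('c'): matches sub[0] = 'c'
  Position 1 ('d'): matches sub[1] = 'd'
  Position 2 ('d'): matches sub[2] = 'd'
  Position 3 ('a'): matches sub[3] = 'a'
  Position 4 ('d'): no match needed
  Position 5 ('a'): no match needed
  Position 6 ('d'): no match needed
  Position 7 ('d'): no match needed
All 4 characters matched => is a subsequence

1


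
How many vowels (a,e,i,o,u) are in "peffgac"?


Input: peffgac
Checking each character:
  'p' at position 0: consonant
  'e' at position 1: vowel (running total: 1)
  'f' at position 2: consonant
  'f' at position 3: consonant
  'g' at position 4: consonant
  'a' at position 5: vowel (running total: 2)
  'c' at position 6: consonant
Total vowels: 2

2


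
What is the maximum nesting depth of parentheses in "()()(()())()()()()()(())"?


Input: "()()(()())()()()()()(())"
Tracking depth:
  Position 0 '(': depth becomes 1
  Position 1 ')': depth becomes 0
  Position 2 '(': depth becomes 1
  Position 3 ')': depth becomes 0
  Position 4 '(': depth becomes 1
  Position 5 '(': depth becomes 2
  Position 6 ')': depth becomes 1
  Position 7 '(': depth becomes 2
  Position 8 ')': depth becomes 1
  Position 9 ')': depth becomes 0
  Position 10 '(': depth becomes 1
  Position 11 ')': depth becomes 0
  Position 12 '(': depth becomes 1
  Position 13 ')': depth becomes 0
  Position 14 '(': depth becomes 1
  Position 15 ')': depth becomes 0
  Position 16 '(': depth becomes 1
  Position 17 ')': depth becomes 0
  Position 18 '(': depth becomes 1
  Position 19 ')': depth becomes 0
  Position 20 '(': depth becomes 1
  Position 21 '(': depth becomes 2
  Position 22 ')': depth becomes 1
  Position 23 ')': depth becomes 0
Maximum depth reached: 2

2


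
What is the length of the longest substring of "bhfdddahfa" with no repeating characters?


Input: "bhfdddahfa"
Sliding window (track last position of each char):
  Position 0 ('b'): window [0,0] length 1 -- new best
  Position 1 ('h'): window [0,1] length 2 -- new best
  Position 2 ('f'): window [0,2] length 3 -- new best
  Position 3 ('d'): window [0,3] length 4 -- new best
  Position 4 ('d'): repeat (last at 3), move window start to 4
  Position 4 ('d'): window [4,4] length 1
  Position 5 ('d'): repeat (last at 4), move window start to 5
  Position 5 ('d'): window [5,5] length 1
  Position 6 ('a'): window [5,6] length 2
  Position 7 ('h'): window [5,7] length 3
  Position 8 ('f'): window [5,8] length 4
  Position 9 ('a'): repeat (last at 6), move window start to 7
  Position 9 ('a'): window [7,9] length 3
Longest substring with no repeats: "bhfd" with length 4

4


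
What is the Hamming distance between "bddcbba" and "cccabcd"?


Comparing "bddcbba" and "cccabcd" position by position:
  Position 0: 'b' vs 'c' => differ
  Position 1: 'd' vs 'c' => differ
  Position 2: 'd' vs 'c' => differ
  Position 3: 'c' vs 'a' => differ
  Position 4: 'b' vs 'b' => same
  Position 5: 'b' vs 'c' => differ
  Position 6: 'a' vs 'd' => differ
Total differences (Hamming distance): 6

6


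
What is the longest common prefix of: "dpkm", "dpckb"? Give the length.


Words: dpkm, dpckb
  Position 0: all 'd' => match
  Position 1: all 'p' => match
  Position 2: ('k', 'c') => mismatch, stop
LCP = "dp" (length 2)

2


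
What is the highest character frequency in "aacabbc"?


Input: aacabbc
Character counts:
  'a': 3
  'b': 2
  'c': 2
Maximum frequency: 3

3


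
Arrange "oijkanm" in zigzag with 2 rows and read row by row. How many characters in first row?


Zigzag "oijkanm" into 2 rows:
Placing characters:
  'o' => row 0
  'i' => row 1
  'j' => row 0
  'k' => row 1
  'a' => row 0
  'n' => row 1
  'm' => row 0
Rows:
  Row 0: "ojam"
  Row 1: "ikn"
First row length: 4

4


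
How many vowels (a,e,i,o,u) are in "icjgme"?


Input: icjgme
Checking each character:
  'i' at position 0: vowel (running total: 1)
  'c' at position 1: consonant
  'j' at position 2: consonant
  'g' at position 3: consonant
  'm' at position 4: consonant
  'e' at position 5: vowel (running total: 2)
Total vowels: 2

2


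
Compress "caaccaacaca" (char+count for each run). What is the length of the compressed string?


Input: caaccaacaca
Runs:
  'c' x 1 => "c1"
  'a' x 2 => "a2"
  'c' x 2 => "c2"
  'a' x 2 => "a2"
  'c' x 1 => "c1"
  'a' x 1 => "a1"
  'c' x 1 => "c1"
  'a' x 1 => "a1"
Compressed: "c1a2c2a2c1a1c1a1"
Compressed length: 16

16


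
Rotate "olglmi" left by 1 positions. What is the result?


Input: "olglmi", rotate left by 1
First 1 characters: "o"
Remaining characters: "lglmi"
Concatenate remaining + first: "lglmi" + "o" = "lglmio"

lglmio


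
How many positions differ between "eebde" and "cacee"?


Comparing "eebde" and "cacee" position by position:
  Position 0: 'e' vs 'c' => DIFFER
  Position 1: 'e' vs 'a' => DIFFER
  Position 2: 'b' vs 'c' => DIFFER
  Position 3: 'd' vs 'e' => DIFFER
  Position 4: 'e' vs 'e' => same
Positions that differ: 4

4


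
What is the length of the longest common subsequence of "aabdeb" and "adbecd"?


LCS of "aabdeb" and "adbecd"
DP table:
           a    d    b    e    c    d
      0    0    0    0    0    0    0
  a   0    1    1    1    1    1    1
  a   0    1    1    1    1    1    1
  b   0    1    1    2    2    2    2
  d   0    1    2    2    2    2    3
  e   0    1    2    2    3    3    3
  b   0    1    2    3    3    3    3
LCS length = dp[6][6] = 3

3


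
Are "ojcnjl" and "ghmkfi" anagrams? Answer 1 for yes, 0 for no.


Strings: "ojcnjl", "ghmkfi"
Sorted first:  cjjlno
Sorted second: fghikm
Differ at position 0: 'c' vs 'f' => not anagrams

0


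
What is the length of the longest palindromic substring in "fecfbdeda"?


Input: "fecfbdeda"
Checking substrings for palindromes:
  [5:8] "ded" (len 3) => palindrome
Longest palindromic substring: "ded" with length 3

3


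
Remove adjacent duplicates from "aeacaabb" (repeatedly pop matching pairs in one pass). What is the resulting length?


Input: aeacaabb
Stack-based adjacent duplicate removal:
  Read 'a': push. Stack: a
  Read 'e': push. Stack: ae
  Read 'a': push. Stack: aea
  Read 'c': push. Stack: aeac
  Read 'a': push. Stack: aeaca
  Read 'a': matches stack top 'a' => pop. Stack: aeac
  Read 'b': push. Stack: aeacb
  Read 'b': matches stack top 'b' => pop. Stack: aeac
Final stack: "aeac" (length 4)

4


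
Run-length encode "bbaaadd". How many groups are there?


Input: bbaaadd
Scanning for consecutive runs:
  Group 1: 'b' x 2 (positions 0-1)
  Group 2: 'a' x 3 (positions 2-4)
  Group 3: 'd' x 2 (positions 5-6)
Total groups: 3

3


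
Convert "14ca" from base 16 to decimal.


Input: "14ca" in base 16
Positional expansion:
  Digit '1' (value 1) x 16^3 = 4096
  Digit '4' (value 4) x 16^2 = 1024
  Digit 'c' (value 12) x 16^1 = 192
  Digit 'a' (value 10) x 16^0 = 10
Sum = 5322

5322


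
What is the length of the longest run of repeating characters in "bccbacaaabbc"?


Input: "bccbacaaabbc"
Scanning for longest run:
  Position 1 ('c'): new char, reset run to 1
  Position 2 ('c'): continues run of 'c', length=2
  Position 3 ('b'): new char, reset run to 1
  Position 4 ('a'): new char, reset run to 1
  Position 5 ('c'): new char, reset run to 1
  Position 6 ('a'): new char, reset run to 1
  Position 7 ('a'): continues run of 'a', length=2
  Position 8 ('a'): continues run of 'a', length=3
  Position 9 ('b'): new char, reset run to 1
  Position 10 ('b'): continues run of 'b', length=2
  Position 11 ('c'): new char, reset run to 1
Longest run: 'a' with length 3

3


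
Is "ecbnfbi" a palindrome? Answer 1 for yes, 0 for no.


Input: ecbnfbi
Reversed: ibfnbce
  Compare pos 0 ('e') with pos 6 ('i'): MISMATCH
  Compare pos 1 ('c') with pos 5 ('b'): MISMATCH
  Compare pos 2 ('b') with pos 4 ('f'): MISMATCH
Result: not a palindrome

0


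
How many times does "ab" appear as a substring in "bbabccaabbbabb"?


Searching for "ab" in "bbabccaabbbabb"
Scanning each position:
  Position 0: "bb" => no
  Position 1: "ba" => no
  Position 2: "ab" => MATCH
  Position 3: "bc" => no
  Position 4: "cc" => no
  Position 5: "ca" => no
  Position 6: "aa" => no
  Position 7: "ab" => MATCH
  Position 8: "bb" => no
  Position 9: "bb" => no
  Position 10: "ba" => no
  Position 11: "ab" => MATCH
  Position 12: "bb" => no
Total occurrences: 3

3


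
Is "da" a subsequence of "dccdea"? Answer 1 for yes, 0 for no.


Check if "da" is a subsequence of "dccdea"
Greedy scan:
  Position 0 ('d'): matches sub[0] = 'd'
  Position 1 ('c'): no match needed
  Position 2 ('c'): no match needed
  Position 3 ('d'): no match needed
  Position 4 ('e'): no match needed
  Position 5 ('a'): matches sub[1] = 'a'
All 2 characters matched => is a subsequence

1


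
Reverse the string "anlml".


Input: anlml
Reading characters right to left:
  Position 4: 'l'
  Position 3: 'm'
  Position 2: 'l'
  Position 1: 'n'
  Position 0: 'a'
Reversed: lmlna

lmlna


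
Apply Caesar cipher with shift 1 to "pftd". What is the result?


Caesar cipher: shift "pftd" by 1
  'p' (pos 15) + 1 = pos 16 = 'q'
  'f' (pos 5) + 1 = pos 6 = 'g'
  't' (pos 19) + 1 = pos 20 = 'u'
  'd' (pos 3) + 1 = pos 4 = 'e'
Result: qgue

qgue


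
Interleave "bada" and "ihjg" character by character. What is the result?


Interleaving "bada" and "ihjg":
  Position 0: 'b' from first, 'i' from second => "bi"
  Position 1: 'a' from first, 'h' from second => "ah"
  Position 2: 'd' from first, 'j' from second => "dj"
  Position 3: 'a' from first, 'g' from second => "ag"
Result: biahdjag

biahdjag


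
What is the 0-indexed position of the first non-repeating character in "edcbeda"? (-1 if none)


Input: edcbeda
Character frequencies:
  'a': 1
  'b': 1
  'c': 1
  'd': 2
  'e': 2
Scanning left to right for freq == 1:
  Position 0 ('e'): freq=2, skip
  Position 1 ('d'): freq=2, skip
  Position 2 ('c'): unique! => answer = 2

2


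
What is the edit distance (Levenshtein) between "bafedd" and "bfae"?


Computing edit distance: "bafedd" -> "bfae"
DP table:
           b    f    a    e
      0    1    2    3    4
  b   1    0    1    2    3
  a   2    1    1    1    2
  f   3    2    1    2    2
  e   4    3    2    2    2
  d   5    4    3    3    3
  d   6    5    4    4    4
Edit distance = dp[6][4] = 4

4


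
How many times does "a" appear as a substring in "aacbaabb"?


Searching for "a" in "aacbaabb"
Scanning each position:
  Position 0: "a" => MATCH
  Position 1: "a" => MATCH
  Position 2: "c" => no
  Position 3: "b" => no
  Position 4: "a" => MATCH
  Position 5: "a" => MATCH
  Position 6: "b" => no
  Position 7: "b" => no
Total occurrences: 4

4


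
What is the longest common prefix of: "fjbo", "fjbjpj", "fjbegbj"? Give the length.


Words: fjbo, fjbjpj, fjbegbj
  Position 0: all 'f' => match
  Position 1: all 'j' => match
  Position 2: all 'b' => match
  Position 3: ('o', 'j', 'e') => mismatch, stop
LCP = "fjb" (length 3)

3


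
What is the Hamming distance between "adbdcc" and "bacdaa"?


Comparing "adbdcc" and "bacdaa" position by position:
  Position 0: 'a' vs 'b' => differ
  Position 1: 'd' vs 'a' => differ
  Position 2: 'b' vs 'c' => differ
  Position 3: 'd' vs 'd' => same
  Position 4: 'c' vs 'a' => differ
  Position 5: 'c' vs 'a' => differ
Total differences (Hamming distance): 5

5


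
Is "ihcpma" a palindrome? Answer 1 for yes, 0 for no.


Input: ihcpma
Reversed: ampchi
  Compare pos 0 ('i') with pos 5 ('a'): MISMATCH
  Compare pos 1 ('h') with pos 4 ('m'): MISMATCH
  Compare pos 2 ('c') with pos 3 ('p'): MISMATCH
Result: not a palindrome

0


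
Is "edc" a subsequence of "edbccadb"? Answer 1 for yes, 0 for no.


Check if "edc" is a subsequence of "edbccadb"
Greedy scan:
  Position 0 ('e'): matches sub[0] = 'e'
  Position 1 ('d'): matches sub[1] = 'd'
  Position 2 ('b'): no match needed
  Position 3 ('c'): matches sub[2] = 'c'
  Position 4 ('c'): no match needed
  Position 5 ('a'): no match needed
  Position 6 ('d'): no match needed
  Position 7 ('b'): no match needed
All 3 characters matched => is a subsequence

1


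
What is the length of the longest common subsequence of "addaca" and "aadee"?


LCS of "addaca" and "aadee"
DP table:
           a    a    d    e    e
      0    0    0    0    0    0
  a   0    1    1    1    1    1
  d   0    1    1    2    2    2
  d   0    1    1    2    2    2
  a   0    1    2    2    2    2
  c   0    1    2    2    2    2
  a   0    1    2    2    2    2
LCS length = dp[6][5] = 2

2


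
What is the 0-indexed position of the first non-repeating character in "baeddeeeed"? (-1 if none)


Input: baeddeeeed
Character frequencies:
  'a': 1
  'b': 1
  'd': 3
  'e': 5
Scanning left to right for freq == 1:
  Position 0 ('b'): unique! => answer = 0

0


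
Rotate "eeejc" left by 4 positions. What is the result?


Input: "eeejc", rotate left by 4
First 4 characters: "eeej"
Remaining characters: "c"
Concatenate remaining + first: "c" + "eeej" = "ceeej"

ceeej


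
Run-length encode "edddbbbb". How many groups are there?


Input: edddbbbb
Scanning for consecutive runs:
  Group 1: 'e' x 1 (positions 0-0)
  Group 2: 'd' x 3 (positions 1-3)
  Group 3: 'b' x 4 (positions 4-7)
Total groups: 3

3


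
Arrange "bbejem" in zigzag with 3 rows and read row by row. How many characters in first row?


Zigzag "bbejem" into 3 rows:
Placing characters:
  'b' => row 0
  'b' => row 1
  'e' => row 2
  'j' => row 1
  'e' => row 0
  'm' => row 1
Rows:
  Row 0: "be"
  Row 1: "bjm"
  Row 2: "e"
First row length: 2

2


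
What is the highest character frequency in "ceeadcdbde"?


Input: ceeadcdbde
Character counts:
  'a': 1
  'b': 1
  'c': 2
  'd': 3
  'e': 3
Maximum frequency: 3

3


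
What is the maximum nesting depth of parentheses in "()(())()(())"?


Input: "()(())()(())"
Tracking depth:
  Position 0 '(': depth becomes 1
  Position 1 ')': depth becomes 0
  Position 2 '(': depth becomes 1
  Position 3 '(': depth becomes 2
  Position 4 ')': depth becomes 1
  Position 5 ')': depth becomes 0
  Position 6 '(': depth becomes 1
  Position 7 ')': depth becomes 0
  Position 8 '(': depth becomes 1
  Position 9 '(': depth becomes 2
  Position 10 ')': depth becomes 1
  Position 11 ')': depth becomes 0
Maximum depth reached: 2

2


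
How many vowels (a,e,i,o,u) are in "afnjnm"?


Input: afnjnm
Checking each character:
  'a' at position 0: vowel (running total: 1)
  'f' at position 1: consonant
  'n' at position 2: consonant
  'j' at position 3: consonant
  'n' at position 4: consonant
  'm' at position 5: consonant
Total vowels: 1

1


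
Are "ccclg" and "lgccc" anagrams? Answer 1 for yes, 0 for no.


Strings: "ccclg", "lgccc"
Sorted first:  cccgl
Sorted second: cccgl
Sorted forms match => anagrams

1


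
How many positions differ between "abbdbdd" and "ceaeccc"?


Comparing "abbdbdd" and "ceaeccc" position by position:
  Position 0: 'a' vs 'c' => DIFFER
  Position 1: 'b' vs 'e' => DIFFER
  Position 2: 'b' vs 'a' => DIFFER
  Position 3: 'd' vs 'e' => DIFFER
  Position 4: 'b' vs 'c' => DIFFER
  Position 5: 'd' vs 'c' => DIFFER
  Position 6: 'd' vs 'c' => DIFFER
Positions that differ: 7

7


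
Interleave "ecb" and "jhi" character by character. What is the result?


Interleaving "ecb" and "jhi":
  Position 0: 'e' from first, 'j' from second => "ej"
  Position 1: 'c' from first, 'h' from second => "ch"
  Position 2: 'b' from first, 'i' from second => "bi"
Result: ejchbi

ejchbi


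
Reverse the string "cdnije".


Input: cdnije
Reading characters right to left:
  Position 5: 'e'
  Position 4: 'j'
  Position 3: 'i'
  Position 2: 'n'
  Position 1: 'd'
  Position 0: 'c'
Reversed: ejindc

ejindc


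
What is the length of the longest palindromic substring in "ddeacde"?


Input: "ddeacde"
Checking substrings for palindromes:
  [0:2] "dd" (len 2) => palindrome
Longest palindromic substring: "dd" with length 2

2


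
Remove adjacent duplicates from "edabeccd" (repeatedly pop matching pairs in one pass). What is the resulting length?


Input: edabeccd
Stack-based adjacent duplicate removal:
  Read 'e': push. Stack: e
  Read 'd': push. Stack: ed
  Read 'a': push. Stack: eda
  Read 'b': push. Stack: edab
  Read 'e': push. Stack: edabe
  Read 'c': push. Stack: edabec
  Read 'c': matches stack top 'c' => pop. Stack: edabe
  Read 'd': push. Stack: edabed
Final stack: "edabed" (length 6)

6


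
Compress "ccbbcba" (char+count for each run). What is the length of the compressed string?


Input: ccbbcba
Runs:
  'c' x 2 => "c2"
  'b' x 2 => "b2"
  'c' x 1 => "c1"
  'b' x 1 => "b1"
  'a' x 1 => "a1"
Compressed: "c2b2c1b1a1"
Compressed length: 10

10


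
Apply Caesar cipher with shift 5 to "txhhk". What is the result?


Caesar cipher: shift "txhhk" by 5
  't' (pos 19) + 5 = pos 24 = 'y'
  'x' (pos 23) + 5 = pos 2 = 'c'
  'h' (pos 7) + 5 = pos 12 = 'm'
  'h' (pos 7) + 5 = pos 12 = 'm'
  'k' (pos 10) + 5 = pos 15 = 'p'
Result: ycmmp

ycmmp


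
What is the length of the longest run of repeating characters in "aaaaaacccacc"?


Input: "aaaaaacccacc"
Scanning for longest run:
  Position 1 ('a'): continues run of 'a', length=2
  Position 2 ('a'): continues run of 'a', length=3
  Position 3 ('a'): continues run of 'a', length=4
  Position 4 ('a'): continues run of 'a', length=5
  Position 5 ('a'): continues run of 'a', length=6
  Position 6 ('c'): new char, reset run to 1
  Position 7 ('c'): continues run of 'c', length=2
  Position 8 ('c'): continues run of 'c', length=3
  Position 9 ('a'): new char, reset run to 1
  Position 10 ('c'): new char, reset run to 1
  Position 11 ('c'): continues run of 'c', length=2
Longest run: 'a' with length 6

6


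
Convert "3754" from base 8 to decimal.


Input: "3754" in base 8
Positional expansion:
  Digit '3' (value 3) x 8^3 = 1536
  Digit '7' (value 7) x 8^2 = 448
  Digit '5' (value 5) x 8^1 = 40
  Digit '4' (value 4) x 8^0 = 4
Sum = 2028

2028


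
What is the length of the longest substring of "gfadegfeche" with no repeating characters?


Input: "gfadegfeche"
Sliding window (track last position of each char):
  Position 0 ('g'): window [0,0] length 1 -- new best
  Position 1 ('f'): window [0,1] length 2 -- new best
  Position 2 ('a'): window [0,2] length 3 -- new best
  Position 3 ('d'): window [0,3] length 4 -- new best
  Position 4 ('e'): window [0,4] length 5 -- new best
  Position 5 ('g'): repeat (last at 0), move window start to 1
  Position 5 ('g'): window [1,5] length 5
  Position 6 ('f'): repeat (last at 1), move window start to 2
  Position 6 ('f'): window [2,6] length 5
  Position 7 ('e'): repeat (last at 4), move window start to 5
  Position 7 ('e'): window [5,7] length 3
  Position 8 ('c'): window [5,8] length 4
  Position 9 ('h'): window [5,9] length 5
  Position 10 ('e'): repeat (last at 7), move window start to 8
  Position 10 ('e'): window [8,10] length 3
Longest substring with no repeats: "gfade" with length 5

5


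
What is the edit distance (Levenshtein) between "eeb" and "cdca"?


Computing edit distance: "eeb" -> "cdca"
DP table:
           c    d    c    a
      0    1    2    3    4
  e   1    1    2    3    4
  e   2    2    2    3    4
  b   3    3    3    3    4
Edit distance = dp[3][4] = 4

4


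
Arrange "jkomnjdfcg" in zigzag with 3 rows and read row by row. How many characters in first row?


Zigzag "jkomnjdfcg" into 3 rows:
Placing characters:
  'j' => row 0
  'k' => row 1
  'o' => row 2
  'm' => row 1
  'n' => row 0
  'j' => row 1
  'd' => row 2
  'f' => row 1
  'c' => row 0
  'g' => row 1
Rows:
  Row 0: "jnc"
  Row 1: "kmjfg"
  Row 2: "od"
First row length: 3

3


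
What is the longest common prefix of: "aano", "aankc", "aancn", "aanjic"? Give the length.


Words: aano, aankc, aancn, aanjic
  Position 0: all 'a' => match
  Position 1: all 'a' => match
  Position 2: all 'n' => match
  Position 3: ('o', 'k', 'c', 'j') => mismatch, stop
LCP = "aan" (length 3)

3


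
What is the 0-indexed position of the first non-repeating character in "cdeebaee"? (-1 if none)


Input: cdeebaee
Character frequencies:
  'a': 1
  'b': 1
  'c': 1
  'd': 1
  'e': 4
Scanning left to right for freq == 1:
  Position 0 ('c'): unique! => answer = 0

0


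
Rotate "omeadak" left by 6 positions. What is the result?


Input: "omeadak", rotate left by 6
First 6 characters: "omeada"
Remaining characters: "k"
Concatenate remaining + first: "k" + "omeada" = "komeada"

komeada


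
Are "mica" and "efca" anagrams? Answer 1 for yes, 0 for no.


Strings: "mica", "efca"
Sorted first:  acim
Sorted second: acef
Differ at position 2: 'i' vs 'e' => not anagrams

0


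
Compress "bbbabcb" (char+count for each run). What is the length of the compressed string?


Input: bbbabcb
Runs:
  'b' x 3 => "b3"
  'a' x 1 => "a1"
  'b' x 1 => "b1"
  'c' x 1 => "c1"
  'b' x 1 => "b1"
Compressed: "b3a1b1c1b1"
Compressed length: 10

10


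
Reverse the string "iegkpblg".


Input: iegkpblg
Reading characters right to left:
  Position 7: 'g'
  Position 6: 'l'
  Position 5: 'b'
  Position 4: 'p'
  Position 3: 'k'
  Position 2: 'g'
  Position 1: 'e'
  Position 0: 'i'
Reversed: glbpkgei

glbpkgei


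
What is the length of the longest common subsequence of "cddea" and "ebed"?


LCS of "cddea" and "ebed"
DP table:
           e    b    e    d
      0    0    0    0    0
  c   0    0    0    0    0
  d   0    0    0    0    1
  d   0    0    0    0    1
  e   0    1    1    1    1
  a   0    1    1    1    1
LCS length = dp[5][4] = 1

1


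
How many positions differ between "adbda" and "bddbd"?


Comparing "adbda" and "bddbd" position by position:
  Position 0: 'a' vs 'b' => DIFFER
  Position 1: 'd' vs 'd' => same
  Position 2: 'b' vs 'd' => DIFFER
  Position 3: 'd' vs 'b' => DIFFER
  Position 4: 'a' vs 'd' => DIFFER
Positions that differ: 4

4


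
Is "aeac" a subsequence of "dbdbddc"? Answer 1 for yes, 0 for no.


Check if "aeac" is a subsequence of "dbdbddc"
Greedy scan:
  Position 0 ('d'): no match needed
  Position 1 ('b'): no match needed
  Position 2 ('d'): no match needed
  Position 3 ('b'): no match needed
  Position 4 ('d'): no match needed
  Position 5 ('d'): no match needed
  Position 6 ('c'): no match needed
Only matched 0/4 characters => not a subsequence

0


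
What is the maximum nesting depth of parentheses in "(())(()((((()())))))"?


Input: "(())(()((((()())))))"
Tracking depth:
  Position 0 '(': depth becomes 1
  Position 1 '(': depth becomes 2
  Position 2 ')': depth becomes 1
  Position 3 ')': depth becomes 0
  Position 4 '(': depth becomes 1
  Position 5 '(': depth becomes 2
  Position 6 ')': depth becomes 1
  Position 7 '(': depth becomes 2
  Position 8 '(': depth becomes 3
  Position 9 '(': depth becomes 4
  Position 10 '(': depth becomes 5
  Position 11 '(': depth becomes 6
  Position 12 ')': depth becomes 5
  Position 13 '(': depth becomes 6
  Position 14 ')': depth becomes 5
  Position 15 ')': depth becomes 4
  Position 16 ')': depth becomes 3
  Position 17 ')': depth becomes 2
  Position 18 ')': depth becomes 1
  Position 19 ')': depth becomes 0
Maximum depth reached: 6

6


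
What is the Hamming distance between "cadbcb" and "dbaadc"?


Comparing "cadbcb" and "dbaadc" position by position:
  Position 0: 'c' vs 'd' => differ
  Position 1: 'a' vs 'b' => differ
  Position 2: 'd' vs 'a' => differ
  Position 3: 'b' vs 'a' => differ
  Position 4: 'c' vs 'd' => differ
  Position 5: 'b' vs 'c' => differ
Total differences (Hamming distance): 6

6


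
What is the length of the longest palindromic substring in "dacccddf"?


Input: "dacccddf"
Checking substrings for palindromes:
  [2:5] "ccc" (len 3) => palindrome
  [2:4] "cc" (len 2) => palindrome
  [3:5] "cc" (len 2) => palindrome
  [5:7] "dd" (len 2) => palindrome
Longest palindromic substring: "ccc" with length 3

3


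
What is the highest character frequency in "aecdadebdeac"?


Input: aecdadebdeac
Character counts:
  'a': 3
  'b': 1
  'c': 2
  'd': 3
  'e': 3
Maximum frequency: 3

3


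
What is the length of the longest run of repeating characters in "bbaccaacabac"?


Input: "bbaccaacabac"
Scanning for longest run:
  Position 1 ('b'): continues run of 'b', length=2
  Position 2 ('a'): new char, reset run to 1
  Position 3 ('c'): new char, reset run to 1
  Position 4 ('c'): continues run of 'c', length=2
  Position 5 ('a'): new char, reset run to 1
  Position 6 ('a'): continues run of 'a', length=2
  Position 7 ('c'): new char, reset run to 1
  Position 8 ('a'): new char, reset run to 1
  Position 9 ('b'): new char, reset run to 1
  Position 10 ('a'): new char, reset run to 1
  Position 11 ('c'): new char, reset run to 1
Longest run: 'b' with length 2

2


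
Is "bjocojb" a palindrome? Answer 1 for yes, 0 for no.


Input: bjocojb
Reversed: bjocojb
  Compare pos 0 ('b') with pos 6 ('b'): match
  Compare pos 1 ('j') with pos 5 ('j'): match
  Compare pos 2 ('o') with pos 4 ('o'): match
Result: palindrome

1


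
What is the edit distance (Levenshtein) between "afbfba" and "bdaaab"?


Computing edit distance: "afbfba" -> "bdaaab"
DP table:
           b    d    a    a    a    b
      0    1    2    3    4    5    6
  a   1    1    2    2    3    4    5
  f   2    2    2    3    3    4    5
  b   3    2    3    3    4    4    4
  f   4    3    3    4    4    5    5
  b   5    4    4    4    5    5    5
  a   6    5    5    4    4    5    6
Edit distance = dp[6][6] = 6

6


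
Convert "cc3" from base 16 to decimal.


Input: "cc3" in base 16
Positional expansion:
  Digit 'c' (value 12) x 16^2 = 3072
  Digit 'c' (value 12) x 16^1 = 192
  Digit '3' (value 3) x 16^0 = 3
Sum = 3267

3267


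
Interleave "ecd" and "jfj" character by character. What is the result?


Interleaving "ecd" and "jfj":
  Position 0: 'e' from first, 'j' from second => "ej"
  Position 1: 'c' from first, 'f' from second => "cf"
  Position 2: 'd' from first, 'j' from second => "dj"
Result: ejcfdj

ejcfdj
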